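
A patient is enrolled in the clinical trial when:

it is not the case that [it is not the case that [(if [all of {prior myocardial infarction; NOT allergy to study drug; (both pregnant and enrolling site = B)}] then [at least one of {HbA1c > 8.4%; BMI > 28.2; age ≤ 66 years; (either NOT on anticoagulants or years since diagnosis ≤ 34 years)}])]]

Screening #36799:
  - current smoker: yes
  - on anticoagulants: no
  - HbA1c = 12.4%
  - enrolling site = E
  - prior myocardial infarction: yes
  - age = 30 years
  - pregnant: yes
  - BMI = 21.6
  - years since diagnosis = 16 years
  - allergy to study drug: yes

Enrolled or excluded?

Atomic conditions:
  prior myocardial infarction: yes → true
  NOT allergy to study drug: yes → false
  pregnant: yes → true
  enrolling site = B: E == B is false
  HbA1c > 8.4%: 12.4 > 8.4 is true
  BMI > 28.2: 21.6 > 28.2 is false
  age ≤ 66 years: 30 ≤ 66 is true
  NOT on anticoagulants: no → true
  years since diagnosis ≤ 34 years: 16 ≤ 34 is true
Combine:
[1.1.1.3] true AND false = false
[1.1.1] true AND false AND false = false
[1.1.2.4] true OR true = true
[1.1.2] true OR false OR true OR true = true
[1.1] false → true (antecedent false ⇒ implication holds) = true
[1] NOT true = false
[root] NOT false = true
Overall: true → enrolled

Enrolled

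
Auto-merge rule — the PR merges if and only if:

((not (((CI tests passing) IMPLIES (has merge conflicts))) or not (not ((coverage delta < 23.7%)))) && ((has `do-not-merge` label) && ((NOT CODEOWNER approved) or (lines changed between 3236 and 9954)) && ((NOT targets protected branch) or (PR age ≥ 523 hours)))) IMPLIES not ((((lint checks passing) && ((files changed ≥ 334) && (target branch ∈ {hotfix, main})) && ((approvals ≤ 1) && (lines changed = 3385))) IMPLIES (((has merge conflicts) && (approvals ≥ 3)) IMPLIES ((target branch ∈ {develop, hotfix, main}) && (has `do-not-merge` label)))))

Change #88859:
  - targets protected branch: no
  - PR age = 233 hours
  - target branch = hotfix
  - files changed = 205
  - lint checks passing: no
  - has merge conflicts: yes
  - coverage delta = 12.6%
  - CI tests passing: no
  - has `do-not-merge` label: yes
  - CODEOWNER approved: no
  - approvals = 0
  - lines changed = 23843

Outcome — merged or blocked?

Atomic conditions:
  CI tests passing: no → false
  has merge conflicts: yes → true
  coverage delta < 23.7%: 12.6 < 23.7 is true
  has `do-not-merge` label: yes → true
  NOT CODEOWNER approved: no → true
  lines changed between 3236 and 9954: 23843 in [3236, 9954] is false
  NOT targets protected branch: no → true
  PR age ≥ 523 hours: 233 ≥ 523 is false
  lint checks passing: no → false
  files changed ≥ 334: 205 ≥ 334 is false
  target branch ∈ {hotfix, main}: hotfix is in the set → true
  approvals ≤ 1: 0 ≤ 1 is true
  lines changed = 3385: 23843 == 3385 is false
  approvals ≥ 3: 0 ≥ 3 is false
  target branch ∈ {develop, hotfix, main}: hotfix is in the set → true
Combine:
[1.1.1.1] false → true (antecedent false ⇒ implication holds) = true
[1.1.1] NOT true = false
[1.1.2.1] NOT true = false
[1.1.2] NOT false = true
[1.1] false OR true = true
[1.2.2] true OR false = true
[1.2.3] true OR false = true
[1.2] true AND true AND true = true
[1] true AND true = true
[2.1.1.2] false AND true = false
[2.1.1.3] true AND false = false
[2.1.1] false AND false AND false = false
[2.1.2.1] true AND false = false
[2.1.2.2] true AND true = true
[2.1.2] false → true (antecedent false ⇒ implication holds) = true
[2.1] false → true (antecedent false ⇒ implication holds) = true
[2] NOT true = false
[root] true → false = false
Overall: false → blocked

Blocked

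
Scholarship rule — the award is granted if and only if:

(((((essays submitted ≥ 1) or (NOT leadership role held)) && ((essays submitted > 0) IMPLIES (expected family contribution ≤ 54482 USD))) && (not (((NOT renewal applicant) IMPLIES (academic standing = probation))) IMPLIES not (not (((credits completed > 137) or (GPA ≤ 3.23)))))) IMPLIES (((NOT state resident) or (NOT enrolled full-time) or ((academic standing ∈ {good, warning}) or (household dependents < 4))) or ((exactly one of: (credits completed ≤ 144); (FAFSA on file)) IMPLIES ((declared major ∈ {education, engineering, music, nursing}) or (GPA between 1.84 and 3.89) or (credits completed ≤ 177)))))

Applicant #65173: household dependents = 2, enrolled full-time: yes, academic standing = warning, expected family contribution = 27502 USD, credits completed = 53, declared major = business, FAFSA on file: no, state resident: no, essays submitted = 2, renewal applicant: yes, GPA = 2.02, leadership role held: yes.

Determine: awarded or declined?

Awarded

Atomic conditions:
  essays submitted ≥ 1: 2 ≥ 1 is true
  NOT leadership role held: yes → false
  essays submitted > 0: 2 > 0 is true
  expected family contribution ≤ 54482 USD: 27502 ≤ 54482 is true
  NOT renewal applicant: yes → false
  academic standing = probation: warning == probation is false
  credits completed > 137: 53 > 137 is false
  GPA ≤ 3.23: 2.02 ≤ 3.23 is true
  NOT state resident: no → true
  NOT enrolled full-time: yes → false
  academic standing ∈ {good, warning}: warning is in the set → true
  household dependents < 4: 2 < 4 is true
  credits completed ≤ 144: 53 ≤ 144 is true
  FAFSA on file: no → false
  declared major ∈ {education, engineering, music, nursing}: business is not in the set → false
  GPA between 1.84 and 3.89: 2.02 in [1.84, 3.89] is true
  credits completed ≤ 177: 53 ≤ 177 is true
Combine:
[1.1.1] true OR false = true
[1.1.2] true → true = true
[1.1] true AND true = true
[1.2.1.1] false → false (antecedent false ⇒ implication holds) = true
[1.2.1] NOT true = false
[1.2.2.1.1] false OR true = true
[1.2.2.1] NOT true = false
[1.2.2] NOT false = true
[1.2] false → true (antecedent false ⇒ implication holds) = true
[1] true AND true = true
[2.1.3] true OR true = true
[2.1] true OR false OR true = true
[2.2.1] exactly-one(true, false) = true
[2.2.2] false OR true OR true = true
[2.2] true → true = true
[2] true OR true = true
[root] true → true = true
Overall: true → awarded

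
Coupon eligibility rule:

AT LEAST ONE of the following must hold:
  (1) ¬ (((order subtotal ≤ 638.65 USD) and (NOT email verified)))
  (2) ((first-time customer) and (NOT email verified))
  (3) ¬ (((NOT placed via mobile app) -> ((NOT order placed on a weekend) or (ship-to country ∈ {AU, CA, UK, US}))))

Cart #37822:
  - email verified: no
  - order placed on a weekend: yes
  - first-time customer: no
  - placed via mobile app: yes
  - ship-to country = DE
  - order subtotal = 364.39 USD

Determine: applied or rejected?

Rejected

Atomic conditions:
  order subtotal ≤ 638.65 USD: 364.39 ≤ 638.65 is true
  NOT email verified: no → true
  first-time customer: no → false
  NOT placed via mobile app: yes → false
  NOT order placed on a weekend: yes → false
  ship-to country ∈ {AU, CA, UK, US}: DE is not in the set → false
Combine:
[1.1] true AND true = true
[1] NOT true = false
[2] false AND true = false
[3.1.2] false OR false = false
[3.1] false → false (antecedent false ⇒ implication holds) = true
[3] NOT true = false
[root] false OR false OR false = false
Overall: false → rejected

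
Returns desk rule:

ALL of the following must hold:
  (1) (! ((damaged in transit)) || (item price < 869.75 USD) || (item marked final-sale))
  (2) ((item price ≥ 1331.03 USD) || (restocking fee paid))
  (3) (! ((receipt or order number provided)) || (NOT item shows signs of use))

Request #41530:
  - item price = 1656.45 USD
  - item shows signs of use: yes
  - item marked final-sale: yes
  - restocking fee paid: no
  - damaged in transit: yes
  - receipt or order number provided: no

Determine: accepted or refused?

Accepted

Atomic conditions:
  damaged in transit: yes → true
  item price < 869.75 USD: 1656.45 < 869.75 is false
  item marked final-sale: yes → true
  item price ≥ 1331.03 USD: 1656.45 ≥ 1331.03 is true
  restocking fee paid: no → false
  receipt or order number provided: no → false
  NOT item shows signs of use: yes → false
Combine:
[1.1] NOT true = false
[1] false OR false OR true = true
[2] true OR false = true
[3.1] NOT false = true
[3] true OR false = true
[root] true AND true AND true = true
Overall: true → accepted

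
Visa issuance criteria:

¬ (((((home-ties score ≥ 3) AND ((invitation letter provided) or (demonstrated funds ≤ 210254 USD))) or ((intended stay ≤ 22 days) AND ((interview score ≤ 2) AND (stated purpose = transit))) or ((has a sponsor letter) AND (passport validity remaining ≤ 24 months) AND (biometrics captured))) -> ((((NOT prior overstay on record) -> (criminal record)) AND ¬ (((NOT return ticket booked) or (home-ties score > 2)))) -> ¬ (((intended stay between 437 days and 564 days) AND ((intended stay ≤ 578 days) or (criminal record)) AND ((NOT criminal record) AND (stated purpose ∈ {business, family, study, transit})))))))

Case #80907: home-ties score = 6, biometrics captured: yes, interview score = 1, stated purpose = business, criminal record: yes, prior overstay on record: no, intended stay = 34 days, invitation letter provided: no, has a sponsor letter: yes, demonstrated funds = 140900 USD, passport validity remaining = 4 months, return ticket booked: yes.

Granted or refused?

Atomic conditions:
  home-ties score ≥ 3: 6 ≥ 3 is true
  invitation letter provided: no → false
  demonstrated funds ≤ 210254 USD: 140900 ≤ 210254 is true
  intended stay ≤ 22 days: 34 ≤ 22 is false
  interview score ≤ 2: 1 ≤ 2 is true
  stated purpose = transit: business == transit is false
  has a sponsor letter: yes → true
  passport validity remaining ≤ 24 months: 4 ≤ 24 is true
  biometrics captured: yes → true
  NOT prior overstay on record: no → true
  criminal record: yes → true
  NOT return ticket booked: yes → false
  home-ties score > 2: 6 > 2 is true
  intended stay between 437 days and 564 days: 34 in [437, 564] is false
  intended stay ≤ 578 days: 34 ≤ 578 is true
  NOT criminal record: yes → false
  stated purpose ∈ {business, family, study, transit}: business is in the set → true
Combine:
[1.1.1.2] false OR true = true
[1.1.1] true AND true = true
[1.1.2.2] true AND false = false
[1.1.2] false AND false = false
[1.1.3] true AND true AND true = true
[1.1] true OR false OR true = true
[1.2.1.1] true → true = true
[1.2.1.2.1] false OR true = true
[1.2.1.2] NOT true = false
[1.2.1] true AND false = false
[1.2.2.1.2] true OR true = true
[1.2.2.1.3] false AND true = false
[1.2.2.1] false AND true AND false = false
[1.2.2] NOT false = true
[1.2] false → true (antecedent false ⇒ implication holds) = true
[1] true → true = true
[root] NOT true = false
Overall: false → refused

Refused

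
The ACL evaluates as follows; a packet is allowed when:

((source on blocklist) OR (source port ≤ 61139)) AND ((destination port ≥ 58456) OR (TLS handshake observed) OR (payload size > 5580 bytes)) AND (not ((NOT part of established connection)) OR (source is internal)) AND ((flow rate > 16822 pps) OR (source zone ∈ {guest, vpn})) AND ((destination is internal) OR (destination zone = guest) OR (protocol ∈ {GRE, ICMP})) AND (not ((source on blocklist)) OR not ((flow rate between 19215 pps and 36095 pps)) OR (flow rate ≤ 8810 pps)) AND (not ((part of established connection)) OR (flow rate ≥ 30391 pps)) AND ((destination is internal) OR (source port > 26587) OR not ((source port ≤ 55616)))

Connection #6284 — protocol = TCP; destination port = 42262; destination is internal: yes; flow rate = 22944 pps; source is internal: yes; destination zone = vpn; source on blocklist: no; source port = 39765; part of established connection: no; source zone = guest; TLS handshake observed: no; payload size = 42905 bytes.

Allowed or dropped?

Allowed

Atomic conditions:
  source on blocklist: no → false
  source port ≤ 61139: 39765 ≤ 61139 is true
  destination port ≥ 58456: 42262 ≥ 58456 is false
  TLS handshake observed: no → false
  payload size > 5580 bytes: 42905 > 5580 is true
  NOT part of established connection: no → true
  source is internal: yes → true
  flow rate > 16822 pps: 22944 > 16822 is true
  source zone ∈ {guest, vpn}: guest is in the set → true
  destination is internal: yes → true
  destination zone = guest: vpn == guest is false
  protocol ∈ {GRE, ICMP}: TCP is not in the set → false
  flow rate between 19215 pps and 36095 pps: 22944 in [19215, 36095] is true
  flow rate ≤ 8810 pps: 22944 ≤ 8810 is false
  part of established connection: no → false
  flow rate ≥ 30391 pps: 22944 ≥ 30391 is false
  source port > 26587: 39765 > 26587 is true
  source port ≤ 55616: 39765 ≤ 55616 is true
Combine:
[1] false OR true = true
[2] false OR false OR true = true
[3.1] NOT true = false
[3] false OR true = true
[4] true OR true = true
[5] true OR false OR false = true
[6.1] NOT false = true
[6.2] NOT true = false
[6] true OR false OR false = true
[7.1] NOT false = true
[7] true OR false = true
[8.3] NOT true = false
[8] true OR true OR false = true
[root] true AND true AND true AND true AND true AND true AND true AND true = true
Overall: true → allowed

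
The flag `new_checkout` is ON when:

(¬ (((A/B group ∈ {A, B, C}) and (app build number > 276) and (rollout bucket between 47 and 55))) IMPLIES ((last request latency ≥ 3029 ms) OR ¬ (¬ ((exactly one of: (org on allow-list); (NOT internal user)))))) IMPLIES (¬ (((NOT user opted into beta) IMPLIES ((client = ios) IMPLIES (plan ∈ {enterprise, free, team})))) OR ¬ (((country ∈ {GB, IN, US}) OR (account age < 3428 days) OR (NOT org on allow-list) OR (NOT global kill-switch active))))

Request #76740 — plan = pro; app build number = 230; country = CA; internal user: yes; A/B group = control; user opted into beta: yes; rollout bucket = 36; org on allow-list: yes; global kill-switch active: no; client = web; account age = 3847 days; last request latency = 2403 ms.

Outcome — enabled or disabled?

Atomic conditions:
  A/B group ∈ {A, B, C}: control is not in the set → false
  app build number > 276: 230 > 276 is false
  rollout bucket between 47 and 55: 36 in [47, 55] is false
  last request latency ≥ 3029 ms: 2403 ≥ 3029 is false
  org on allow-list: yes → true
  NOT internal user: yes → false
  NOT user opted into beta: yes → false
  client = ios: web == ios is false
  plan ∈ {enterprise, free, team}: pro is not in the set → false
  country ∈ {GB, IN, US}: CA is not in the set → false
  account age < 3428 days: 3847 < 3428 is false
  NOT org on allow-list: yes → false
  NOT global kill-switch active: no → true
Combine:
[1.1.1] false AND false AND false = false
[1.1] NOT false = true
[1.2.2.1.1] exactly-one(true, false) = true
[1.2.2.1] NOT true = false
[1.2.2] NOT false = true
[1.2] false OR true = true
[1] true → true = true
[2.1.1.2] false → false (antecedent false ⇒ implication holds) = true
[2.1.1] false → true (antecedent false ⇒ implication holds) = true
[2.1] NOT true = false
[2.2.1] false OR false OR false OR true = true
[2.2] NOT true = false
[2] false OR false = false
[root] true → false = false
Overall: false → disabled

Disabled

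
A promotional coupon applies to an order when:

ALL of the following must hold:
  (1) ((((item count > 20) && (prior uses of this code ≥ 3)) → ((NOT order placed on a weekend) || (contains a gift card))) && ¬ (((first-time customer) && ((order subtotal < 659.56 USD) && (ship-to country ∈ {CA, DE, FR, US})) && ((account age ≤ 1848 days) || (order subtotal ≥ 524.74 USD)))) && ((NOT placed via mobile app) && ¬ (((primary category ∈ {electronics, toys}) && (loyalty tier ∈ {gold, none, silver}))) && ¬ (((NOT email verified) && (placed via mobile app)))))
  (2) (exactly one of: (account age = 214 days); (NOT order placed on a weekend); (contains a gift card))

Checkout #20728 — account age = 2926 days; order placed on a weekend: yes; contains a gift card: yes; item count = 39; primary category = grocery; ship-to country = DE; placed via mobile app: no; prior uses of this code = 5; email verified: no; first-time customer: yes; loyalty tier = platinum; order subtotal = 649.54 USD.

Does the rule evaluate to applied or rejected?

Rejected

Atomic conditions:
  item count > 20: 39 > 20 is true
  prior uses of this code ≥ 3: 5 ≥ 3 is true
  NOT order placed on a weekend: yes → false
  contains a gift card: yes → true
  first-time customer: yes → true
  order subtotal < 659.56 USD: 649.54 < 659.56 is true
  ship-to country ∈ {CA, DE, FR, US}: DE is in the set → true
  account age ≤ 1848 days: 2926 ≤ 1848 is false
  order subtotal ≥ 524.74 USD: 649.54 ≥ 524.74 is true
  NOT placed via mobile app: no → true
  primary category ∈ {electronics, toys}: grocery is not in the set → false
  loyalty tier ∈ {gold, none, silver}: platinum is not in the set → false
  NOT email verified: no → true
  placed via mobile app: no → false
  account age = 214 days: 2926 == 214 is false
Combine:
[1.1.1] true AND true = true
[1.1.2] false OR true = true
[1.1] true → true = true
[1.2.1.2] true AND true = true
[1.2.1.3] false OR true = true
[1.2.1] true AND true AND true = true
[1.2] NOT true = false
[1.3.2.1] false AND false = false
[1.3.2] NOT false = true
[1.3.3.1] true AND false = false
[1.3.3] NOT false = true
[1.3] true AND true AND true = true
[1] true AND false AND true = false
[2] exactly-one(false, false, true) = true
[root] false AND true = false
Overall: false → rejected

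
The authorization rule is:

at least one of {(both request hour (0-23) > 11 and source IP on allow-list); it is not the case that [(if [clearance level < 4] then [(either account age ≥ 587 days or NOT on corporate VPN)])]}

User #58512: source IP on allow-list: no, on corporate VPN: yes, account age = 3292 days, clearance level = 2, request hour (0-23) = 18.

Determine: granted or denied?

Denied

Atomic conditions:
  request hour (0-23) > 11: 18 > 11 is true
  source IP on allow-list: no → false
  clearance level < 4: 2 < 4 is true
  account age ≥ 587 days: 3292 ≥ 587 is true
  NOT on corporate VPN: yes → false
Combine:
[1] true AND false = false
[2.1.2] true OR false = true
[2.1] true → true = true
[2] NOT true = false
[root] false OR false = false
Overall: false → denied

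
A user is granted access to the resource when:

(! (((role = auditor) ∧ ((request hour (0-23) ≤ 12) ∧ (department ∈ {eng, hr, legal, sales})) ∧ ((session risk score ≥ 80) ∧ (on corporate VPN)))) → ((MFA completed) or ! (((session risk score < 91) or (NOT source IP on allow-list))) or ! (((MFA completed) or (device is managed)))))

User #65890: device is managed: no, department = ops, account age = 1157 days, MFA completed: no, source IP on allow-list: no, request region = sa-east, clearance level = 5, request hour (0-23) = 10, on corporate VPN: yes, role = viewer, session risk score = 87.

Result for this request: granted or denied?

Granted

Atomic conditions:
  role = auditor: viewer == auditor is false
  request hour (0-23) ≤ 12: 10 ≤ 12 is true
  department ∈ {eng, hr, legal, sales}: ops is not in the set → false
  session risk score ≥ 80: 87 ≥ 80 is true
  on corporate VPN: yes → true
  MFA completed: no → false
  session risk score < 91: 87 < 91 is true
  NOT source IP on allow-list: no → true
  device is managed: no → false
Combine:
[1.1.2] true AND false = false
[1.1.3] true AND true = true
[1.1] false AND false AND true = false
[1] NOT false = true
[2.2.1] true OR true = true
[2.2] NOT true = false
[2.3.1] false OR false = false
[2.3] NOT false = true
[2] false OR false OR true = true
[root] true → true = true
Overall: true → granted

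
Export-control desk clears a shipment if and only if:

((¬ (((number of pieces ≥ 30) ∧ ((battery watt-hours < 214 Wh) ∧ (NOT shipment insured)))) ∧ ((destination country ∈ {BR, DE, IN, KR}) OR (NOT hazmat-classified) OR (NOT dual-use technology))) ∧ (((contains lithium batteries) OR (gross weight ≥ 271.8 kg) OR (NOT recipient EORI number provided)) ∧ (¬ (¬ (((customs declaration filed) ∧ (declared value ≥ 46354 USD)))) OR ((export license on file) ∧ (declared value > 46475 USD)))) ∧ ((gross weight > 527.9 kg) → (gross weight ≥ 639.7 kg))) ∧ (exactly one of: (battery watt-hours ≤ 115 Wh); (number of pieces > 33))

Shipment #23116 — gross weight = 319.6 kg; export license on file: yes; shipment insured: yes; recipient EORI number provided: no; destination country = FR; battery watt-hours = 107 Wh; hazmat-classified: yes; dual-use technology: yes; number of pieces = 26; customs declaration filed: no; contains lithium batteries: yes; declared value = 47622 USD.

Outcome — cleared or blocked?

Blocked

Atomic conditions:
  number of pieces ≥ 30: 26 ≥ 30 is false
  battery watt-hours < 214 Wh: 107 < 214 is true
  NOT shipment insured: yes → false
  destination country ∈ {BR, DE, IN, KR}: FR is not in the set → false
  NOT hazmat-classified: yes → false
  NOT dual-use technology: yes → false
  contains lithium batteries: yes → true
  gross weight ≥ 271.8 kg: 319.6 ≥ 271.8 is true
  NOT recipient EORI number provided: no → true
  customs declaration filed: no → false
  declared value ≥ 46354 USD: 47622 ≥ 46354 is true
  export license on file: yes → true
  declared value > 46475 USD: 47622 > 46475 is true
  gross weight > 527.9 kg: 319.6 > 527.9 is false
  gross weight ≥ 639.7 kg: 319.6 ≥ 639.7 is false
  battery watt-hours ≤ 115 Wh: 107 ≤ 115 is true
  number of pieces > 33: 26 > 33 is false
Combine:
[1.1.1.1.2] true AND false = false
[1.1.1.1] false AND false = false
[1.1.1] NOT false = true
[1.1.2] false OR false OR false = false
[1.1] true AND false = false
[1.2.1] true OR true OR true = true
[1.2.2.1.1.1] false AND true = false
[1.2.2.1.1] NOT false = true
[1.2.2.1] NOT true = false
[1.2.2.2] true AND true = true
[1.2.2] false OR true = true
[1.2] true AND true = true
[1.3] false → false (antecedent false ⇒ implication holds) = true
[1] false AND true AND true = false
[2] exactly-one(true, false) = true
[root] false AND true = false
Overall: false → blocked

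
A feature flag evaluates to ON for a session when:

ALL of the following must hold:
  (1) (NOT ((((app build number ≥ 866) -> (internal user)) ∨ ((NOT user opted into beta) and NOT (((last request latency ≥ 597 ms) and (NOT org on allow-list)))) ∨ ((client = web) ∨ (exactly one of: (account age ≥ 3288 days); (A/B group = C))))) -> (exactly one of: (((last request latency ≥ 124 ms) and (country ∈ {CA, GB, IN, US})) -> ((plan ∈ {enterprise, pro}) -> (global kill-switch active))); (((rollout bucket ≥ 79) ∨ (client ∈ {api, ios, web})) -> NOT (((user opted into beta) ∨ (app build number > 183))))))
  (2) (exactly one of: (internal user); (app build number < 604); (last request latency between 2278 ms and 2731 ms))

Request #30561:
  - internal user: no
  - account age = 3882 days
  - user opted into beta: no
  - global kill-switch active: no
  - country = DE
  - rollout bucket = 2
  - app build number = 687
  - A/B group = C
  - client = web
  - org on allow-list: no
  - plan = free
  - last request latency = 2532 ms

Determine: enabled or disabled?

Atomic conditions:
  app build number ≥ 866: 687 ≥ 866 is false
  internal user: no → false
  NOT user opted into beta: no → true
  last request latency ≥ 597 ms: 2532 ≥ 597 is true
  NOT org on allow-list: no → true
  client = web: web == web is true
  account age ≥ 3288 days: 3882 ≥ 3288 is true
  A/B group = C: C == C is true
  last request latency ≥ 124 ms: 2532 ≥ 124 is true
  country ∈ {CA, GB, IN, US}: DE is not in the set → false
  plan ∈ {enterprise, pro}: free is not in the set → false
  global kill-switch active: no → false
  rollout bucket ≥ 79: 2 ≥ 79 is false
  client ∈ {api, ios, web}: web is in the set → true
  user opted into beta: no → false
  app build number > 183: 687 > 183 is true
  app build number < 604: 687 < 604 is false
  last request latency between 2278 ms and 2731 ms: 2532 in [2278, 2731] is true
Combine:
[1.1.1.1] false → false (antecedent false ⇒ implication holds) = true
[1.1.1.2.2.1] true AND true = true
[1.1.1.2.2] NOT true = false
[1.1.1.2] true AND false = false
[1.1.1.3.2] exactly-one(true, true) = false
[1.1.1.3] true OR false = true
[1.1.1] true OR false OR true = true
[1.1] NOT true = false
[1.2.1.1] true AND false = false
[1.2.1.2] false → false (antecedent false ⇒ implication holds) = true
[1.2.1] false → true (antecedent false ⇒ implication holds) = true
[1.2.2.1] false OR true = true
[1.2.2.2.1] false OR true = true
[1.2.2.2] NOT true = false
[1.2.2] true → false = false
[1.2] exactly-one(true, false) = true
[1] false → true (antecedent false ⇒ implication holds) = true
[2] exactly-one(false, false, true) = true
[root] true AND true = true
Overall: true → enabled

Enabled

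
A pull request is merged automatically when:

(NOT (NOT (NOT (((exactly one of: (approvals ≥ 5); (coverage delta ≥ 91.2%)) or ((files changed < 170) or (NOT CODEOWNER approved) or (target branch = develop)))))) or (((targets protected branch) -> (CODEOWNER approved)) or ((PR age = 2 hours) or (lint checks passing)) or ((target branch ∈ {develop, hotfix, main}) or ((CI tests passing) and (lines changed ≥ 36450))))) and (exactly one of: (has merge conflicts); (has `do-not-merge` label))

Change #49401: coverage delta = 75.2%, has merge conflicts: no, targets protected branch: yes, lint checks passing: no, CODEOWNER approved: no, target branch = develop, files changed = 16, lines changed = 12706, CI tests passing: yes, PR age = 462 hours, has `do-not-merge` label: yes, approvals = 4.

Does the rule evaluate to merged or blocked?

Atomic conditions:
  approvals ≥ 5: 4 ≥ 5 is false
  coverage delta ≥ 91.2%: 75.2 ≥ 91.2 is false
  files changed < 170: 16 < 170 is true
  NOT CODEOWNER approved: no → true
  target branch = develop: develop == develop is true
  targets protected branch: yes → true
  CODEOWNER approved: no → false
  PR age = 2 hours: 462 == 2 is false
  lint checks passing: no → false
  target branch ∈ {develop, hotfix, main}: develop is in the set → true
  CI tests passing: yes → true
  lines changed ≥ 36450: 12706 ≥ 36450 is false
  has merge conflicts: no → false
  has `do-not-merge` label: yes → true
Combine:
[1.1.1.1.1.1] exactly-one(false, false) = false
[1.1.1.1.1.2] true OR true OR true = true
[1.1.1.1.1] false OR true = true
[1.1.1.1] NOT true = false
[1.1.1] NOT false = true
[1.1] NOT true = false
[1.2.1] true → false = false
[1.2.2] false OR false = false
[1.2.3.2] true AND false = false
[1.2.3] true OR false = true
[1.2] false OR false OR true = true
[1] false OR true = true
[2] exactly-one(false, true) = true
[root] true AND true = true
Overall: true → merged

Merged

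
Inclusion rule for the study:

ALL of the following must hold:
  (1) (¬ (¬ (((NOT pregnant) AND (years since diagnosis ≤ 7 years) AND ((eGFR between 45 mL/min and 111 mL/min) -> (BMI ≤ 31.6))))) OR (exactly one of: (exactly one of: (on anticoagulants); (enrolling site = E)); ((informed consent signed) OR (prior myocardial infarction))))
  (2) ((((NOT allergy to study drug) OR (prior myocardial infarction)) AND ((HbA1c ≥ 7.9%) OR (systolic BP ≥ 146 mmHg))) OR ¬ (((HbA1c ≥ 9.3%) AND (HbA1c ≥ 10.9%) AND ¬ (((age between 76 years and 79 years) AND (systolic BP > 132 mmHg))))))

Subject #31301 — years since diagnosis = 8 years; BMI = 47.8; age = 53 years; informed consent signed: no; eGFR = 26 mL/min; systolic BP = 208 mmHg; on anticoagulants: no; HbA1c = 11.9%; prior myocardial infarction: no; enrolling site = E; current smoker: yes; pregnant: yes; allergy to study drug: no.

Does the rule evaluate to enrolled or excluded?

Atomic conditions:
  NOT pregnant: yes → false
  years since diagnosis ≤ 7 years: 8 ≤ 7 is false
  eGFR between 45 mL/min and 111 mL/min: 26 in [45, 111] is false
  BMI ≤ 31.6: 47.8 ≤ 31.6 is false
  on anticoagulants: no → false
  enrolling site = E: E == E is true
  informed consent signed: no → false
  prior myocardial infarction: no → false
  NOT allergy to study drug: no → true
  HbA1c ≥ 7.9%: 11.9 ≥ 7.9 is true
  systolic BP ≥ 146 mmHg: 208 ≥ 146 is true
  HbA1c ≥ 9.3%: 11.9 ≥ 9.3 is true
  HbA1c ≥ 10.9%: 11.9 ≥ 10.9 is true
  age between 76 years and 79 years: 53 in [76, 79] is false
  systolic BP > 132 mmHg: 208 > 132 is true
Combine:
[1.1.1.1.3] false → false (antecedent false ⇒ implication holds) = true
[1.1.1.1] false AND false AND true = false
[1.1.1] NOT false = true
[1.1] NOT true = false
[1.2.1] exactly-one(false, true) = true
[1.2.2] false OR false = false
[1.2] exactly-one(true, false) = true
[1] false OR true = true
[2.1.1] true OR false = true
[2.1.2] true OR true = true
[2.1] true AND true = true
[2.2.1.3.1] false AND true = false
[2.2.1.3] NOT false = true
[2.2.1] true AND true AND true = true
[2.2] NOT true = false
[2] true OR false = true
[root] true AND true = true
Overall: true → enrolled

Enrolled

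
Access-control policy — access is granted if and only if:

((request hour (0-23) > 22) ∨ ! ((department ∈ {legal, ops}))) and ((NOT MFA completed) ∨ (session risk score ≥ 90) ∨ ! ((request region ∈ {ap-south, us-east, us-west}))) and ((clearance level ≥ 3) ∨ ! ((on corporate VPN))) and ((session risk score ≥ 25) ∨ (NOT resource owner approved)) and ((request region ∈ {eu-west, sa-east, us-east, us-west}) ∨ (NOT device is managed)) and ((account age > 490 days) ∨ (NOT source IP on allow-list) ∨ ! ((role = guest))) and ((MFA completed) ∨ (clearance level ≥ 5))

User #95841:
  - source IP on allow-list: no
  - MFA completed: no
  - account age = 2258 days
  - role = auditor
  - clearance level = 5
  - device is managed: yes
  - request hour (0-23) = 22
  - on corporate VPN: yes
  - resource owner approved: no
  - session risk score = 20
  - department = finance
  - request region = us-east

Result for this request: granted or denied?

Atomic conditions:
  request hour (0-23) > 22: 22 > 22 is false
  department ∈ {legal, ops}: finance is not in the set → false
  NOT MFA completed: no → true
  session risk score ≥ 90: 20 ≥ 90 is false
  request region ∈ {ap-south, us-east, us-west}: us-east is in the set → true
  clearance level ≥ 3: 5 ≥ 3 is true
  on corporate VPN: yes → true
  session risk score ≥ 25: 20 ≥ 25 is false
  NOT resource owner approved: no → true
  request region ∈ {eu-west, sa-east, us-east, us-west}: us-east is in the set → true
  NOT device is managed: yes → false
  account age > 490 days: 2258 > 490 is true
  NOT source IP on allow-list: no → true
  role = guest: auditor == guest is false
  MFA completed: no → false
  clearance level ≥ 5: 5 ≥ 5 is true
Combine:
[1.2] NOT false = true
[1] false OR true = true
[2.3] NOT true = false
[2] true OR false OR false = true
[3.2] NOT true = false
[3] true OR false = true
[4] false OR true = true
[5] true OR false = true
[6.3] NOT false = true
[6] true OR true OR true = true
[7] false OR true = true
[root] true AND true AND true AND true AND true AND true AND true = true
Overall: true → granted

Granted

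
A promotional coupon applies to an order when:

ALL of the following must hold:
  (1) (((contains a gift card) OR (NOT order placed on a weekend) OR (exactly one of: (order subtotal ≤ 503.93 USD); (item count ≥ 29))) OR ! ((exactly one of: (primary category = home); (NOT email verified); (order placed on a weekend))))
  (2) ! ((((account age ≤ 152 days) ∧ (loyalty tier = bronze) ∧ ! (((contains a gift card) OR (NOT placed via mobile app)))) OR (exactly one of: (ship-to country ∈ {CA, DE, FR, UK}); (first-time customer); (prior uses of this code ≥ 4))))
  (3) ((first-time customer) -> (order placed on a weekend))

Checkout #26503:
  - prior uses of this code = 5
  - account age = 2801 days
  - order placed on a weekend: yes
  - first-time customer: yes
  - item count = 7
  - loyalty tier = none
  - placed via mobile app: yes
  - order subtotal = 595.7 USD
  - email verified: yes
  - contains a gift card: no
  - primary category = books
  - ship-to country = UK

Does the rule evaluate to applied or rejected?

Atomic conditions:
  contains a gift card: no → false
  NOT order placed on a weekend: yes → false
  order subtotal ≤ 503.93 USD: 595.7 ≤ 503.93 is false
  item count ≥ 29: 7 ≥ 29 is false
  primary category = home: books == home is false
  NOT email verified: yes → false
  order placed on a weekend: yes → true
  account age ≤ 152 days: 2801 ≤ 152 is false
  loyalty tier = bronze: none == bronze is false
  NOT placed via mobile app: yes → false
  ship-to country ∈ {CA, DE, FR, UK}: UK is in the set → true
  first-time customer: yes → true
  prior uses of this code ≥ 4: 5 ≥ 4 is true
Combine:
[1.1.3] exactly-one(false, false) = false
[1.1] false OR false OR false = false
[1.2.1] exactly-one(false, false, true) = true
[1.2] NOT true = false
[1] false OR false = false
[2.1.1.3.1] false OR false = false
[2.1.1.3] NOT false = true
[2.1.1] false AND false AND true = false
[2.1.2] exactly-one(true, true, true) = false
[2.1] false OR false = false
[2] NOT false = true
[3] true → true = true
[root] false AND true AND true = false
Overall: false → rejected

Rejected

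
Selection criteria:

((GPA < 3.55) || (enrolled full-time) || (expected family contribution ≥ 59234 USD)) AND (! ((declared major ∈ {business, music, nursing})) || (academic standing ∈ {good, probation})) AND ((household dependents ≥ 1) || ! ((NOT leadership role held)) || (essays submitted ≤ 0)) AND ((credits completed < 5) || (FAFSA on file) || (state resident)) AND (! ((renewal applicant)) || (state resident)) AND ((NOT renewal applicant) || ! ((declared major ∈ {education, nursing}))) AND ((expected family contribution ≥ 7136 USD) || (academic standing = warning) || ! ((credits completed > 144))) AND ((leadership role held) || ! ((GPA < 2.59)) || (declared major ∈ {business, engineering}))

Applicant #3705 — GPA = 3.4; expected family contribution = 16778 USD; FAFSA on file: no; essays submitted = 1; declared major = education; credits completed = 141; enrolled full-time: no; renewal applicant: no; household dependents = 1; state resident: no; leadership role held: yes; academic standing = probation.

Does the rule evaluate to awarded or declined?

Declined

Atomic conditions:
  GPA < 3.55: 3.4 < 3.55 is true
  enrolled full-time: no → false
  expected family contribution ≥ 59234 USD: 16778 ≥ 59234 is false
  declared major ∈ {business, music, nursing}: education is not in the set → false
  academic standing ∈ {good, probation}: probation is in the set → true
  household dependents ≥ 1: 1 ≥ 1 is true
  NOT leadership role held: yes → false
  essays submitted ≤ 0: 1 ≤ 0 is false
  credits completed < 5: 141 < 5 is false
  FAFSA on file: no → false
  state resident: no → false
  renewal applicant: no → false
  NOT renewal applicant: no → true
  declared major ∈ {education, nursing}: education is in the set → true
  expected family contribution ≥ 7136 USD: 16778 ≥ 7136 is true
  academic standing = warning: probation == warning is false
  credits completed > 144: 141 > 144 is false
  leadership role held: yes → true
  GPA < 2.59: 3.4 < 2.59 is false
  declared major ∈ {business, engineering}: education is not in the set → false
Combine:
[1] true OR false OR false = true
[2.1] NOT false = true
[2] true OR true = true
[3.2] NOT false = true
[3] true OR true OR false = true
[4] false OR false OR false = false
[5.1] NOT false = true
[5] true OR false = true
[6.2] NOT true = false
[6] true OR false = true
[7.3] NOT false = true
[7] true OR false OR true = true
[8.2] NOT false = true
[8] true OR true OR false = true
[root] true AND true AND true AND false AND true AND true AND true AND true = false
Overall: false → declined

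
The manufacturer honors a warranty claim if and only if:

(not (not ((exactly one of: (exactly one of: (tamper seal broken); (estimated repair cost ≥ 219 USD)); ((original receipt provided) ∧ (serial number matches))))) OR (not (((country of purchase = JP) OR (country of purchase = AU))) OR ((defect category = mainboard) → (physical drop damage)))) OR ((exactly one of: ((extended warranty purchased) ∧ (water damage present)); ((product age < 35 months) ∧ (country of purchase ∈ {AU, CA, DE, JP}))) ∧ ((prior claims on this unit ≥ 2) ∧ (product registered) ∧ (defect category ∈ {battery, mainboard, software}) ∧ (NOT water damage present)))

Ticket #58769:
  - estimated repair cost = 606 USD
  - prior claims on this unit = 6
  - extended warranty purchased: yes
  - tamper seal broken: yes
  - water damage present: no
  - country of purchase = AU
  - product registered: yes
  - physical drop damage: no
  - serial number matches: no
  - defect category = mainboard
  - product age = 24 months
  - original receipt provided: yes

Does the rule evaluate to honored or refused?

Honored

Atomic conditions:
  tamper seal broken: yes → true
  estimated repair cost ≥ 219 USD: 606 ≥ 219 is true
  original receipt provided: yes → true
  serial number matches: no → false
  country of purchase = JP: AU == JP is false
  country of purchase = AU: AU == AU is true
  defect category = mainboard: mainboard == mainboard is true
  physical drop damage: no → false
  extended warranty purchased: yes → true
  water damage present: no → false
  product age < 35 months: 24 < 35 is true
  country of purchase ∈ {AU, CA, DE, JP}: AU is in the set → true
  prior claims on this unit ≥ 2: 6 ≥ 2 is true
  product registered: yes → true
  defect category ∈ {battery, mainboard, software}: mainboard is in the set → true
  NOT water damage present: no → true
Combine:
[1.1.1.1.1] exactly-one(true, true) = false
[1.1.1.1.2] true AND false = false
[1.1.1.1] exactly-one(false, false) = false
[1.1.1] NOT false = true
[1.1] NOT true = false
[1.2.1.1] false OR true = true
[1.2.1] NOT true = false
[1.2.2] true → false = false
[1.2] false OR false = false
[1] false OR false = false
[2.1.1] true AND false = false
[2.1.2] true AND true = true
[2.1] exactly-one(false, true) = true
[2.2] true AND true AND true AND true = true
[2] true AND true = true
[root] false OR true = true
Overall: true → honored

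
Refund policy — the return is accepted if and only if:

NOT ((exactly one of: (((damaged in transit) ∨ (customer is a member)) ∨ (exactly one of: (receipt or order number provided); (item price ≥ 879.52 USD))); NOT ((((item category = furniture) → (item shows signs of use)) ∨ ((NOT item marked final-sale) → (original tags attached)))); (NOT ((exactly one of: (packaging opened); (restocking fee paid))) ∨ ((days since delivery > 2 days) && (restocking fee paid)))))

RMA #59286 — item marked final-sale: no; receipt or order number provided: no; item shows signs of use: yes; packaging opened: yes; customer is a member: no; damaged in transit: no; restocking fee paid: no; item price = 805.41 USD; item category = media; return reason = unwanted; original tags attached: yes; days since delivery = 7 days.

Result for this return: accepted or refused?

Accepted

Atomic conditions:
  damaged in transit: no → false
  customer is a member: no → false
  receipt or order number provided: no → false
  item price ≥ 879.52 USD: 805.41 ≥ 879.52 is false
  item category = furniture: media == furniture is false
  item shows signs of use: yes → true
  NOT item marked final-sale: no → true
  original tags attached: yes → true
  packaging opened: yes → true
  restocking fee paid: no → false
  days since delivery > 2 days: 7 > 2 is true
Combine:
[1.1.1] false OR false = false
[1.1.2] exactly-one(false, false) = false
[1.1] false OR false = false
[1.2.1.1] false → true (antecedent false ⇒ implication holds) = true
[1.2.1.2] true → true = true
[1.2.1] true OR true = true
[1.2] NOT true = false
[1.3.1.1] exactly-one(true, false) = true
[1.3.1] NOT true = false
[1.3.2] true AND false = false
[1.3] false OR false = false
[1] exactly-one(false, false, false) = false
[root] NOT false = true
Overall: true → accepted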